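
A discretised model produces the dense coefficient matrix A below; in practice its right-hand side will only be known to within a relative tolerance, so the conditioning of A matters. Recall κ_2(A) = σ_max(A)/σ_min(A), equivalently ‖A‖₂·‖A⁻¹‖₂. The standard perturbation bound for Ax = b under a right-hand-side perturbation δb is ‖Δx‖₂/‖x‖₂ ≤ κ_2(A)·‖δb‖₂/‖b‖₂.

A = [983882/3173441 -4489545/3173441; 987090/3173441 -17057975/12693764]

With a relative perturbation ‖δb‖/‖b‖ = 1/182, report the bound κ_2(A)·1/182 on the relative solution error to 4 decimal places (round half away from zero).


0.9385

AᵀA = [2309596264/11974706041 -20515152555/23949412082; -20515152555/23949412082 729453912025/191595296656]; tr = 455923529/113976976, det = 15625/28494244
λ_max, λ_min = (455923529/113976976 ± √207837770051813841/12990751058104576)/2 = 4, 15625/113976976
so κ_2 = √(4 / (15625/113976976)) = 170.8160
κ_2(A)·‖δb‖/‖b‖ = 0.9385


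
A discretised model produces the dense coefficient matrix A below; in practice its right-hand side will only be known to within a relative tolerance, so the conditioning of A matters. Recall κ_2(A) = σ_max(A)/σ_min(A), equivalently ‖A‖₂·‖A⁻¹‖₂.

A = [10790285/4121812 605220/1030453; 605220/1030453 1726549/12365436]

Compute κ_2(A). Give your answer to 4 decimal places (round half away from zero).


AᵀA = [72748905625/10106683024 1023023540/631667689; 1023023540/631667689 33151047721/90960147216]; tr = 204607733/27055368, det = 366025/865771776
λ_max, λ_min = (204607733/27055368 ± √2616442908485329/45749558600964)/2 = 121/16, 3025/54110736
κ_2(A) = √(λ_max/λ_min) = √((121/16) / (3025/54110736)) = 367.8000

367.8000


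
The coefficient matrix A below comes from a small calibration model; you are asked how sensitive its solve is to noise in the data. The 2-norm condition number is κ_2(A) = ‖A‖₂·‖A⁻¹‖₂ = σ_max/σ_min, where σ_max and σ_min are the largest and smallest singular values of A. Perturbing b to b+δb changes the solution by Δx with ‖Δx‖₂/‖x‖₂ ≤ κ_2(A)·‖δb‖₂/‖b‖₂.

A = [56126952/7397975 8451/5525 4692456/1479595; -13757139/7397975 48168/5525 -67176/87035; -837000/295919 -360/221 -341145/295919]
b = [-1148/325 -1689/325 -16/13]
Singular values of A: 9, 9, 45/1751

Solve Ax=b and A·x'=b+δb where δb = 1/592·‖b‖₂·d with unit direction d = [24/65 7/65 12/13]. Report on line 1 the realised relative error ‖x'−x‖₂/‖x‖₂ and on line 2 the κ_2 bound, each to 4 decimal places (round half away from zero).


largest singular value 9, smallest 45/1751
κ = σ_max/σ_min = 9/(45/1751) = 350.2000
κ_2(A)·‖δb‖/‖b‖ = 0.5916
solve Ax = b  →  x = [44.7285 -0.6013 -107.8242]
‖b‖₂ = 6.4031 and ‖x‖₂ = 116.7350
re-solving with b+δb shifts x by Δx of norm 0.4209
dividing the unrounded norms, ‖Δx‖/‖x‖ = 0.0036
realised/bound (from unrounded values) ≈ 0.0061

0.0036
0.5916


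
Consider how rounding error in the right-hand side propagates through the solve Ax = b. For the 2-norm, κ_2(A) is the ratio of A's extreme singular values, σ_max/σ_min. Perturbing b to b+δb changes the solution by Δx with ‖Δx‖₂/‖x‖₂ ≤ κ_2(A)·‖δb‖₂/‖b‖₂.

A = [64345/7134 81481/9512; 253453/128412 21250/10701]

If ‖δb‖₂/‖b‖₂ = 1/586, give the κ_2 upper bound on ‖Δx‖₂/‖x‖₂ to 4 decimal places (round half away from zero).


0.2765

M = AᵀA = [836221789/9809424 265447945/3269808; 265447945/3269808 337103761/4359744]. tr(M)=7584805/46656, det(M)=83521/82944
eigenvalues of AᵀA: λ = (tr ± √(tr²−4·det))/2 = 2601/16, 289/46656
so κ_2 = √((2601/16) / (289/46656)) = 162.0000
κ_2(A)·‖δb‖/‖b‖ = 0.2765


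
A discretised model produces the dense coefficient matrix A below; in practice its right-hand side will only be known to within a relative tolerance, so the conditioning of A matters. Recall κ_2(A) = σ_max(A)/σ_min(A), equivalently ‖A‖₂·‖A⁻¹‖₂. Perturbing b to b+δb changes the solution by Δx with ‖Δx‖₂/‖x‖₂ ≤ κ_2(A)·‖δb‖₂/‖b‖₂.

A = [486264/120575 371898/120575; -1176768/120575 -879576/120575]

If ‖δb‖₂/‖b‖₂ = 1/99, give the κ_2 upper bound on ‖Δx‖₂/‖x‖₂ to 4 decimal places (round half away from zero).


2.5764

AᵀA = [1918622016/17205125 1438931952/17205125; 1438931952/17205125 1079245044/17205125]; tr = 599573412/3441025, det = 40144896/86025625
eigenvalues of AᵀA: λ = (tr ± √(tr²−4·det))/2 = 4356/25, 9216/3441025
σ_max=√(4356/25)=(66/5), σ_min=√(9216/3441025)=(96/1855) → κ = 255.0625
bound on ‖Δx‖/‖x‖: κ·ε = 255.0625·1/99 = 2.5764


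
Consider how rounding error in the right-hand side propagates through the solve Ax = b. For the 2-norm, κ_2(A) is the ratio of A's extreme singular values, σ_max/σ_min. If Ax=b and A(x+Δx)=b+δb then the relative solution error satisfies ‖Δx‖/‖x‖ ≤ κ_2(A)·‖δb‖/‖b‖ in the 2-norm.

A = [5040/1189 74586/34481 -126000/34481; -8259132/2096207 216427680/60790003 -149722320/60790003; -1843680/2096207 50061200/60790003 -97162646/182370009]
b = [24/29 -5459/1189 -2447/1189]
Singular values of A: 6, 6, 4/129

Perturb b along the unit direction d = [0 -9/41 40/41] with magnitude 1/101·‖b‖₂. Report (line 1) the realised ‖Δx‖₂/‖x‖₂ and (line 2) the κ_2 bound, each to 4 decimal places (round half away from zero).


σ_max = 6, σ_min = 4/129
κ_2(A) = 6 / (4/129) = 193.5000
worst-case relative error ≤ 193.5000 × 1/101 = 1.9158
solve Ax = b  →  x = [-6.4289 -23.2347 -21.4378]
‖b‖₂ = 5.0990 and ‖x‖₂ = 32.2608
re-solving with b+δb shifts x by Δx of norm 1.6282
relative error = 0.0505
so the bound overstates the realised error by a factor of ≈ 37.9611 (computed from the unrounded values)

0.0505
1.9158


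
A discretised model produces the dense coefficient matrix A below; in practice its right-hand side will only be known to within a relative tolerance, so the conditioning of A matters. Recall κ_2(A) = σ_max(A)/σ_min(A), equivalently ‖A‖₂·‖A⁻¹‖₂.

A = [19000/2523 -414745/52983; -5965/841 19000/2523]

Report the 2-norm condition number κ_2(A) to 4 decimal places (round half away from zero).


189.0000

M = AᵀA = [810025/7569 -17860000/158949; -17860000/158949 393834025/3337929]. tr(M)=893050/3969, det(M)=625/441
char-poly roots: 225 and 25/3969
so κ_2 = √(225 / (25/3969)) = 189.0000


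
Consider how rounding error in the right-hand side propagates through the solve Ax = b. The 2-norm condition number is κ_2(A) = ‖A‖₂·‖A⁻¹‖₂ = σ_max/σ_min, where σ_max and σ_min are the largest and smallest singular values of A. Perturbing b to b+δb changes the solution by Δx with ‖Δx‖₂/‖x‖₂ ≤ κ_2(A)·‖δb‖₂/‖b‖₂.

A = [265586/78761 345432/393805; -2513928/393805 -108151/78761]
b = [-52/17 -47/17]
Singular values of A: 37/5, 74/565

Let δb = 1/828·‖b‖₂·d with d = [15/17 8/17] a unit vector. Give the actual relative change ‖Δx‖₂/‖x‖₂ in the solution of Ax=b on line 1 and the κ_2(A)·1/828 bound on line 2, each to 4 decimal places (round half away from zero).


σ_max = 37/5, σ_min = 74/565
κ_2(A) = (37/5) / (74/565) = 56.5000
perturbation bound = 56.5000·1/828 = 0.0682
solve Ax = b  →  x = [6.8359 -29.7660]
‖b‖ = 4.1231, ‖x‖ = 30.5408
with δb = [0.0044 0.0023], A·Δx = δb → ‖Δx‖ = 0.0380
dividing the unrounded norms, ‖Δx‖/‖x‖ = 0.0012
realised/bound (from unrounded values) ≈ 0.0182

0.0012
0.0682


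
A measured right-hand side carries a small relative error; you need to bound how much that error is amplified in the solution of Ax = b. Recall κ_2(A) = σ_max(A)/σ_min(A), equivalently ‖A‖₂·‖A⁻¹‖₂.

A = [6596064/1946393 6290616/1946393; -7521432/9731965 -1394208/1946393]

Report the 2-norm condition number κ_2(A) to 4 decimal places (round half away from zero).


327.4000

AᵀA = [680709962304/56342143225 129656733696/11268428645; 129656733696/11268428645 24697005120/2253685729]; tr = 1543561344/66994225, det = 331776/66994225
eigenvalues of AᵀA: λ = (tr ± √(tr²−4·det))/2 = 576/25, 576/2679769
σ_max=√(576/25)=(24/5), σ_min=√(576/2679769)=(24/1637) → κ = 327.4000


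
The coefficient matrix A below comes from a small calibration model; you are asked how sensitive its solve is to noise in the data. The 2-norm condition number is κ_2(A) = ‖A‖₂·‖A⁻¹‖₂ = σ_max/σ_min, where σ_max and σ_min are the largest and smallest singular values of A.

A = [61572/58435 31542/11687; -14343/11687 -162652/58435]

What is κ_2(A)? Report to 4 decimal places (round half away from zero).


46.5000

AᵀA = [817173/312325 78204/12493; 78204/12493 4694788/312325]; tr = 423997/24025, det = 86436/600625
eigenvalues of AᵀA: λ = (tr ± √(tr²−4·det))/2 = 441/25, 196/24025
so κ_2 = √((441/25) / (196/24025)) = 46.5000


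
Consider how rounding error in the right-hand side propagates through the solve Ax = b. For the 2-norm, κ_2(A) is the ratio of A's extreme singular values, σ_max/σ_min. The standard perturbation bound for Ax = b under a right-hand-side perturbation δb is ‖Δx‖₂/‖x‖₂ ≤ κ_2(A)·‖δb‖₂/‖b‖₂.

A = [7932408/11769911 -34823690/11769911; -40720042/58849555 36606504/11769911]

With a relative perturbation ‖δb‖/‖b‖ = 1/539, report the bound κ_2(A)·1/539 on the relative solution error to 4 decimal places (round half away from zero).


0.7346

M = AᵀA = [3842091840004/4118038197025 -3414740744448/823607639405; -3414740744448/823607639405 3035345446276/164721527881]. tr(M)=47427559784/2449755025, det(M)=234256/97990201
char-poly roots: 484/25 and 12100/97990201
so κ_2 = √((484/25) / (12100/97990201)) = 395.9600
κ_2(A)·‖δb‖/‖b‖ = 0.7346


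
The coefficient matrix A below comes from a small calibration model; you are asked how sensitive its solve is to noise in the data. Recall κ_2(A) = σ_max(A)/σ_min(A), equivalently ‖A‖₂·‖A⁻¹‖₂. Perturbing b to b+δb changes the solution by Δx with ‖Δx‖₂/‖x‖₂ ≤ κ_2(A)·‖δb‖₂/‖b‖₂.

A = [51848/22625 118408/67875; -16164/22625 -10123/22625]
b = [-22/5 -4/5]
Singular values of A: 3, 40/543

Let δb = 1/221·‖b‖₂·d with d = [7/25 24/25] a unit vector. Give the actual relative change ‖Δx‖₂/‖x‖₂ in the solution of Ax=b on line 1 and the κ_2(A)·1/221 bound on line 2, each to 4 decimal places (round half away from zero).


0.0101
0.1843

from the listed singular values, σ₁ = 3, σ_n = 40/543
κ = σ_max/σ_min = 3/(40/543) = 40.7250
κ_2(A)·‖δb‖/‖b‖ = 0.1843
solve Ax = b  →  x = [15.2233 -22.5200]
2-norm of b is 4.4721; of x, 27.1827
with δb = [0.0057 0.0194], A·Δx = δb → ‖Δx‖ = 0.2747
dividing the unrounded norms, ‖Δx‖/‖x‖ = 0.0101
realised/bound (from unrounded values) ≈ 0.0548


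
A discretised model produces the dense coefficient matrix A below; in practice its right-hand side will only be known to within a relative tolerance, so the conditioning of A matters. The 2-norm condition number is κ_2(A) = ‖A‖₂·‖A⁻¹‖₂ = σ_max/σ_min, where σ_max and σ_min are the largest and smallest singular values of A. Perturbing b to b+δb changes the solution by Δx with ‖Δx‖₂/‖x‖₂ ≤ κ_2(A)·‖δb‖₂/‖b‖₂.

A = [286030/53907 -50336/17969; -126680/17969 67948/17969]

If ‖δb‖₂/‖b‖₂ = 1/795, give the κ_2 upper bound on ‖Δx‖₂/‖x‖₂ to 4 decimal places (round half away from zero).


0.3989

AᵀA = [226243562500/2905964649 -40220564000/968654883; -40220564000/968654883 7150643600/322884961]; tr = 1005534100/10055241, det = 1000000/10055241
eigenvalues of AᵀA: λ = (tr ± √(tr²−4·det))/2 = 100, 10000/10055241
σ_max=√100=10, σ_min=√(10000/10055241)=(100/3171) → κ = 317.1000
perturbation bound = 317.1000·1/795 = 0.3989


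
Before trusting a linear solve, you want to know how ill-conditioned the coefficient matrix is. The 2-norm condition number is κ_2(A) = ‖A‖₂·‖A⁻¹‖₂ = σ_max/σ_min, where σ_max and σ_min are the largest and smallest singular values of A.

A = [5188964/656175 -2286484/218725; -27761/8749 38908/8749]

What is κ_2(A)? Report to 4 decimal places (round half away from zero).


100.9500

M = AᵀA = [184972684609/2547725625 -82187677604/849241875; -82187677604/849241875 36533457824/283080625]. tr(M)=20550952201/101909025, det(M)=406586896/101909025
solving λ² − 20550952201/101909025·λ + 406586896/101909025 = 0 gives λ = 5041/25, 80656/4076361
σ_max=√(5041/25)=(71/5), σ_min=√(80656/4076361)=(284/2019) → κ = 100.9500


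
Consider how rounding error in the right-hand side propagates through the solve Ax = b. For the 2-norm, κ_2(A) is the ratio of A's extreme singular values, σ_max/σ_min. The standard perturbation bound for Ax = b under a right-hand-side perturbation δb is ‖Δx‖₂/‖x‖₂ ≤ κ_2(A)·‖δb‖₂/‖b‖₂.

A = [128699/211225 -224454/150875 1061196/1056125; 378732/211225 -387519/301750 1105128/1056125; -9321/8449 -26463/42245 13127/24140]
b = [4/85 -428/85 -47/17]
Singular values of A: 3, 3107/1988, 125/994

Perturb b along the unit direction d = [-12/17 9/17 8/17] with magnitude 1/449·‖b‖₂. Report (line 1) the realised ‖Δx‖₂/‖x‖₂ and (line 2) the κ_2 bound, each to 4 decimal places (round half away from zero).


0.0032
0.0531

σ_max = 3, σ_min = 125/994
condition number: 3 ÷ (125/994) = 23.8560
perturbation bound = 23.8560·1/449 = 0.0531
solve Ax = b  →  x = [-0.2881 -17.9243 -26.3167]
2-norm of b is 5.7446; of x, 31.8424
δb = ε·‖b‖·d = [-0.0090 0.0068 0.0060]; solving A·Δx = δb gives ‖Δx‖ = 0.1017
dividing the unrounded norms, ‖Δx‖/‖x‖ = 0.0032
tightness: 0.0032 against a bound of 0.0531 (unrounded ratio ≈ 0.0601)


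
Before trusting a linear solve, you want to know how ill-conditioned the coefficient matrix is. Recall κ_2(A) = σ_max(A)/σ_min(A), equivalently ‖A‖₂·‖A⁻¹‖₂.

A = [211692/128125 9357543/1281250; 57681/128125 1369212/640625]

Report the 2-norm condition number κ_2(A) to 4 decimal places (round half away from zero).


250.0000

AᵀA = [77024961/26265625 1711097622/131328125; 1711097622/131328125 152100123201/2626562500]; tr = 95064021/1562500, det = 2313441/39062500
char-poly roots: 1521/25 and 1521/1562500
κ = σ_max/σ_min = (39/5)/(39/1250) = 250.0000


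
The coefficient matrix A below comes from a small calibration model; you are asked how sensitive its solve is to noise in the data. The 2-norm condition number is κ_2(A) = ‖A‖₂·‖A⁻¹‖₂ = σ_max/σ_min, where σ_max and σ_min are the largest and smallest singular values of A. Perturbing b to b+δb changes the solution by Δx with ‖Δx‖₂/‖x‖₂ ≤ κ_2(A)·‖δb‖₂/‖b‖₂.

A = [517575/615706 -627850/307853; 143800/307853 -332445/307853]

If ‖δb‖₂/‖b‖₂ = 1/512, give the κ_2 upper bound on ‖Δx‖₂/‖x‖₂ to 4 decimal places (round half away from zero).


0.2721

M = AᵀA = [1213140625/1311743524 -727630875/327935881; -727630875/327935881 1746419725/327935881]. tr(M)=48513725/7761796, det(M)=15625/7761796
char-poly roots: 25/4 and 625/1940449
so κ_2 = √((25/4) / (625/1940449)) = 139.3000
bound on ‖Δx‖/‖x‖: κ·ε = 139.3000·1/512 = 0.2721


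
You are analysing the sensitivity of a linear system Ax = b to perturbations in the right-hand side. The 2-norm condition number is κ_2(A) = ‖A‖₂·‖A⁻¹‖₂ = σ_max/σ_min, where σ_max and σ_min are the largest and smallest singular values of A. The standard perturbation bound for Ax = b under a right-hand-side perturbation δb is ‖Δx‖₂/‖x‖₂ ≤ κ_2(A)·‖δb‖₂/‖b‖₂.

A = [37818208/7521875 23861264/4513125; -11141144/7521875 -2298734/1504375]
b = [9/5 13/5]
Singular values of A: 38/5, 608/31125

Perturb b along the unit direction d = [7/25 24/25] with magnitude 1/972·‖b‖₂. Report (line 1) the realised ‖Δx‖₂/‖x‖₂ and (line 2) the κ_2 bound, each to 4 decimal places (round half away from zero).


0.0011
0.4003

largest singular value 38/5, smallest 608/31125
κ_2(A) = (38/5) / (608/31125) = 389.0625
perturbation bound = 389.0625·1/972 = 0.4003
solve Ax = b  →  x = [-111.1204 106.0107]
‖b‖₂ = 3.1623 and ‖x‖₂ = 153.5774
Δx = A⁻¹·δb where δb = 1/972·3.1623·d; ‖Δx‖ = 0.1665
relative error = 0.0011
so the bound overstates the realised error by a factor of ≈ 369.0972 (computed from the unrounded values)


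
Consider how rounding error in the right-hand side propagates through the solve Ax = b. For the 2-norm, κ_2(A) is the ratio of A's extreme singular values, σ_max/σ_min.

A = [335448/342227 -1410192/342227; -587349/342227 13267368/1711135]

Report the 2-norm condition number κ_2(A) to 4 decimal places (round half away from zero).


153.4375

M = AᵀA = [1583059545/405257161 -35148116808/2026285805; -35148116808/2026285805 781104119616/10131429025]. tr(M)=488209761/6027025, det(M)=1679616/6027025
solving λ² − 488209761/6027025·λ + 1679616/6027025 = 0 gives λ = 81, 20736/6027025
σ_max=√81=9, σ_min=√(20736/6027025)=(144/2455) → κ = 153.4375


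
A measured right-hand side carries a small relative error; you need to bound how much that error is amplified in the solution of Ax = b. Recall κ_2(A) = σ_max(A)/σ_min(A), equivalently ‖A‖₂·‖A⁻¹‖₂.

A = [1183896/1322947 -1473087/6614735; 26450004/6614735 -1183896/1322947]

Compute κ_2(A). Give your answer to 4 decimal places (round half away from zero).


196.7500

form AᵀA = [437027337936/26028982225 -19665696456/5205796445; -19665696456/5205796445 22135769649/26028982225] with trace 54629757/3096845 and determinant 3111696/387105625
eigenvalues of AᵀA: λ = (tr ± √(tr²−4·det))/2 = 441/25, 7056/15484225
σ_max=√(441/25)=(21/5), σ_min=√(7056/15484225)=(84/3935) → κ = 196.7500


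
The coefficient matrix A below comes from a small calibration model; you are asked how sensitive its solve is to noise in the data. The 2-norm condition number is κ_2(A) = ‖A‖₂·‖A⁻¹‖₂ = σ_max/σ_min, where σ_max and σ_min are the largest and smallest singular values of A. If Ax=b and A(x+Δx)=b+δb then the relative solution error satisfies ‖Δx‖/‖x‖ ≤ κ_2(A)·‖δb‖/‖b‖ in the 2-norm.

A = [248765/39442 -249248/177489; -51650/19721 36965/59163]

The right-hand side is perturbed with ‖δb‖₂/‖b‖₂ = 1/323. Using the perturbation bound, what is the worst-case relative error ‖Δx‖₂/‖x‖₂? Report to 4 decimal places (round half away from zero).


0.5773

form AᵀA = [429319025/9205156 -217336190/20711601; -217336190/20711601 440368441/186404409] with trace 21734869/443556 and determinant 30625/443556
eigenvalues of AᵀA: λ = (tr ± √(tr²−4·det))/2 = 49, 625/443556
κ_2(A) = √(λ_max/λ_min) = √(49 / (625/443556)) = 186.4800
κ_2(A)·‖δb‖/‖b‖ = 0.5773


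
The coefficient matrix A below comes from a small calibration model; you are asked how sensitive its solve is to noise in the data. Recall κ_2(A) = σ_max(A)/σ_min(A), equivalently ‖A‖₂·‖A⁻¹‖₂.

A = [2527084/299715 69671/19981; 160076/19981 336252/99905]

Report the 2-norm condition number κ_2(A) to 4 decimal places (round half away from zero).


AᵀA = [14449021216/106812225 80271604/1424163; 80271604/1424163 278735569/11868025]; tr = 100341073/632025, det = 345744/1755625
λ_max, λ_min = (100341073/632025 ± √402720650545801/15978224025)/2 = 3969/25, 784/632025
σ_max=√(3969/25)=(63/5), σ_min=√(784/632025)=(28/795) → κ = 357.7500

357.7500


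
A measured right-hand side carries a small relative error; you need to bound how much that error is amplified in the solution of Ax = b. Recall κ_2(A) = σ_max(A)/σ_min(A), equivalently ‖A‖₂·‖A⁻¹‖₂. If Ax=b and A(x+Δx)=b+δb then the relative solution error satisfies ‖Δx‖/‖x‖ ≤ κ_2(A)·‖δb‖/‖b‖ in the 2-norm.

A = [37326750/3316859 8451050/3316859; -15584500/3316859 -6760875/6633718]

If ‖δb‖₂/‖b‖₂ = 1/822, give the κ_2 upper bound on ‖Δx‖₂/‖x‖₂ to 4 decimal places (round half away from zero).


form AᵀA = [9681437312500/65097950449 2178299756250/65097950449; 2178299756250/65097950449 1960890030625/260391801796] with trace 24203830625/154902916 and determinant 9765625/38725729
λ_max, λ_min = (24203830625/154902916 ± √585801213343062890625/23994913385303056)/2 = 625/4, 62500/38725729
σ_max=√(625/4)=(25/2), σ_min=√(62500/38725729)=(250/6223) → κ = 311.1500
perturbation bound = 311.1500·1/822 = 0.3785

0.3785


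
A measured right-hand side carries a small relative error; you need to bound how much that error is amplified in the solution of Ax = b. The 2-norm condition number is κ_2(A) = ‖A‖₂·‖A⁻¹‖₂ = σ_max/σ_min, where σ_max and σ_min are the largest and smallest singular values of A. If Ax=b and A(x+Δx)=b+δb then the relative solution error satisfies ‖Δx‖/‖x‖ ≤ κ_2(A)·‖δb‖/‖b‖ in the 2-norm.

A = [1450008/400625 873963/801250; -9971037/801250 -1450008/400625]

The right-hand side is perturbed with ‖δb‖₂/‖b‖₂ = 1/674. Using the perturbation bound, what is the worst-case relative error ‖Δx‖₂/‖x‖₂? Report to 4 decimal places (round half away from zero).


0.5706

AᵀA = [172530674649/1027202500 12580269408/256800625; 12580269408/256800625 14678246601/1027202500]; tr = 149767137/821762, det = 1476225/6574096
eigenvalues of AᵀA: λ = (tr ± √(tr²−4·det))/2 = 729/4, 2025/1643524
κ_2(A) = √(λ_max/λ_min) = √((729/4) / (2025/1643524)) = 384.6000
worst-case relative error ≤ 384.6000 × 1/674 = 0.5706


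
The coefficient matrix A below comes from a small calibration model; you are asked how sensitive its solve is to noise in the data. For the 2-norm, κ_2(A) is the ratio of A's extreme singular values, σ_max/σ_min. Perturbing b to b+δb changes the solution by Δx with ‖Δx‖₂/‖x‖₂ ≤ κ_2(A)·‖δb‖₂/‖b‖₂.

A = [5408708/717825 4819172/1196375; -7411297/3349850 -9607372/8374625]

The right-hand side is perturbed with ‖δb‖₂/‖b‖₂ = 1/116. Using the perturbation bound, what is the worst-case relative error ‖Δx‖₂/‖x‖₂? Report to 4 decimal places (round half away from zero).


M = AᵀA = [9965046185497/161589528324 2214422150818/67328970135; 2214422150818/67328970135 1968476986016/112214950225]. tr(M)=1107236422609/13978332900, det(M)=250968964/3494583225
solving λ² − 1107236422609/13978332900·λ + 250968964/3494583225 = 0 gives λ = 7921/100, 126736/139783329
κ = σ_max/σ_min = (89/10)/(356/11823) = 295.5750
perturbation bound = 295.5750·1/116 = 2.5481

2.5481


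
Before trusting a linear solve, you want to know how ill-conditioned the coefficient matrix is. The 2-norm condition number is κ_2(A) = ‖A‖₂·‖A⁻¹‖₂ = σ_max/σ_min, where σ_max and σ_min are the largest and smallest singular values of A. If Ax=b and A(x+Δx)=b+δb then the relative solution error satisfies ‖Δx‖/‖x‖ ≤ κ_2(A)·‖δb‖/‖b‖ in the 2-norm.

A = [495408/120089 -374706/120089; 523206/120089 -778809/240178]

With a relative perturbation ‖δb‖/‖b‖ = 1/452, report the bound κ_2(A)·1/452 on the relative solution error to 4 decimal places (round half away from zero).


form AᵀA = [617328900/17147881 -462985875/17147881; -462985875/17147881 1389015225/68591524] with trace 3858330825/68591524 and determinant 810000/17147881
λ_max, λ_min = (3858330825/68591524 ± √14885827808994140625/4704797164642576)/2 = 225/4, 14400/17147881
σ_max=√(225/4)=(15/2), σ_min=√(14400/17147881)=(120/4141) → κ = 258.8125
worst-case relative error ≤ 258.8125 × 1/452 = 0.5726

0.5726


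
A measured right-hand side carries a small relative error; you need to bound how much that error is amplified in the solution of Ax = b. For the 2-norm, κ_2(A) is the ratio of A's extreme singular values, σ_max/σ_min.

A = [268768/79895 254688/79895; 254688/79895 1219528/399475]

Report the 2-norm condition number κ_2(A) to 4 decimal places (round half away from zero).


380.0000

form AᵀA = [163022848/7590025 776289024/37950125; 776289024/37950125 3696668224/189750625] with trace 9241664/225625 and determinant 65536/5640625
λ_max, λ_min = (9241664/225625 ± √85405987639296/50906640625)/2 = 1024/25, 64/225625
σ_max=√(1024/25)=(32/5), σ_min=√(64/225625)=(8/475) → κ = 380.0000


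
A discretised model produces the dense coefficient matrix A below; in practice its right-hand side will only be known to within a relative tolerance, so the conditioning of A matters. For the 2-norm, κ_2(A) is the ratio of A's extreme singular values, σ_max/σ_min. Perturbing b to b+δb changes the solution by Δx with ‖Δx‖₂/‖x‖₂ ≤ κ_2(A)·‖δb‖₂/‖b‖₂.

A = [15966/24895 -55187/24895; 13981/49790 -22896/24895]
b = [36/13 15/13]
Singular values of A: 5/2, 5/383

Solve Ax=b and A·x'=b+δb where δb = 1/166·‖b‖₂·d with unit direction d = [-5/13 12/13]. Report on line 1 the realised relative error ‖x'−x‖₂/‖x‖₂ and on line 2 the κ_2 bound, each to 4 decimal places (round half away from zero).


largest singular value 5/2, smallest 5/383
κ = σ_max/σ_min = (5/2)/(5/383) = 191.5000
worst-case relative error ≤ 191.5000 × 1/166 = 1.1536
solve Ax = b  →  x = [0.3360 -1.1520]
‖b‖₂ = 3.0000 and ‖x‖₂ = 1.2000
re-solving with b+δb shifts x by Δx of norm 1.3843
relative error = 1.1536
so the bound is sharp here: realised error equals the bound

1.1536
1.1536


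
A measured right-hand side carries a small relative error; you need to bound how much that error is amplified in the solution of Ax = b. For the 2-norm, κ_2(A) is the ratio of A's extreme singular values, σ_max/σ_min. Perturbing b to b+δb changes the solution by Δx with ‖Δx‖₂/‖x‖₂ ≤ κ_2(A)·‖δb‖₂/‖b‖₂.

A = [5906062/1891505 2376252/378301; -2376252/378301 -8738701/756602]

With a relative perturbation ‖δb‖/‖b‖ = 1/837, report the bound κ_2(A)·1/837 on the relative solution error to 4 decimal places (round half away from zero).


form AᵀA = [609155389396/12379900225 228192667686/2475980045; 228192667686/2475980045 342391658953/1980784036] with trace 38049872081/171348100 and determinant 492884401/42837025
λ_max, λ_min = (38049872081/171348100 ± √1446441488490367460961/29360171373610000)/2 = 22201/100, 88804/1713481
κ = σ_max/σ_min = (149/10)/(298/1309) = 65.4500
perturbation bound = 65.4500·1/837 = 0.0782

0.0782


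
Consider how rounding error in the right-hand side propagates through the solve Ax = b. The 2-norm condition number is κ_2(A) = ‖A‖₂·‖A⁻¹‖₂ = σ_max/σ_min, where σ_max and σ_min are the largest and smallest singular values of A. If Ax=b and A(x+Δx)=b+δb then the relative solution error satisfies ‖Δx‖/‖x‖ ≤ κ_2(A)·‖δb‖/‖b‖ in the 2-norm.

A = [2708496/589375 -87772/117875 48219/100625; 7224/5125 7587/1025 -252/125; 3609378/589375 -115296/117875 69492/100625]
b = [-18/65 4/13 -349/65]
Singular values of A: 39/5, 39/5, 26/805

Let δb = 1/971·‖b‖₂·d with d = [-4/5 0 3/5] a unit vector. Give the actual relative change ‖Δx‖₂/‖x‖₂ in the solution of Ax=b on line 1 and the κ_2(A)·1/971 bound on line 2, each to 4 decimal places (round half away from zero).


0.0018
0.2487

from the listed singular values, σ₁ = 39/5, σ_n = 26/805
condition number: (39/5) ÷ (26/805) = 241.5000
worst-case relative error ≤ 241.5000 × 1/971 = 0.2487
solve Ax = b  →  x = [5.1547 -25.2458 -89.2410]
2-norm of b is 5.3852; of x, 92.8864
δb = ε·‖b‖·d = [-0.0044 0.0000 0.0033]; solving A·Δx = δb gives ‖Δx‖ = 0.1717
relative error = 0.0018
tightness: 0.0018 against a bound of 0.2487 (unrounded ratio ≈ 0.0074)


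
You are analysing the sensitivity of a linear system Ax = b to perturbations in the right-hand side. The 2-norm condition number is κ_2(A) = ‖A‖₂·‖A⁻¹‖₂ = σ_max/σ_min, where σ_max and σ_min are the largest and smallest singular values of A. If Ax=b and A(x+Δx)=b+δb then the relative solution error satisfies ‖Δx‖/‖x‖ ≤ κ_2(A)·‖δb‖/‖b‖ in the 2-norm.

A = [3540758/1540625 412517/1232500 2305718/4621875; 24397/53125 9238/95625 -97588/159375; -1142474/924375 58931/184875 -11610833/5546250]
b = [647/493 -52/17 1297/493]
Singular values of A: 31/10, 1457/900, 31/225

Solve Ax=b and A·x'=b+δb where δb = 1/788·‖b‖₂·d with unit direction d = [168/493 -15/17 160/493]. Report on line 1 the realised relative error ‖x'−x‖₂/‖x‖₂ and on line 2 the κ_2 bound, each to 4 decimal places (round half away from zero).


from the listed singular values, σ₁ = 31/10, σ_n = 31/225
κ_2(A) = (31/10) / (31/225) = 22.5000
bound on ‖Δx‖/‖x‖: κ·ε = 22.5000·1/788 = 0.0286
solve Ax = b  →  x = [-4.7797 28.0439 5.8353]
2-norm of b is 4.2426; of x, 29.0406
re-solving with b+δb shifts x by Δx of norm 0.0391
relative error = 0.0013
tightness: 0.0013 against a bound of 0.0286 (unrounded ratio ≈ 0.0471)

0.0013
0.0286


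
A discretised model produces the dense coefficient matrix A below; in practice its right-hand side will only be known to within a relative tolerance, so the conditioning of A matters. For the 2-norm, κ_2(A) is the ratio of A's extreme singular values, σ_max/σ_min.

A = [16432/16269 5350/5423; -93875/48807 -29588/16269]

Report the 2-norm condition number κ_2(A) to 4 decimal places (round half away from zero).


M = AᵀA = [38901769/8242641 12348700/2747547; 12348700/2747547 3920596/915849]. tr(M)=88213/9801, det(M)=4/1089
eigenvalues of AᵀA: λ = (tr ± √(tr²−4·det))/2 = 9, 4/9801
κ = σ_max/σ_min = 3/(2/99) = 148.5000

148.5000


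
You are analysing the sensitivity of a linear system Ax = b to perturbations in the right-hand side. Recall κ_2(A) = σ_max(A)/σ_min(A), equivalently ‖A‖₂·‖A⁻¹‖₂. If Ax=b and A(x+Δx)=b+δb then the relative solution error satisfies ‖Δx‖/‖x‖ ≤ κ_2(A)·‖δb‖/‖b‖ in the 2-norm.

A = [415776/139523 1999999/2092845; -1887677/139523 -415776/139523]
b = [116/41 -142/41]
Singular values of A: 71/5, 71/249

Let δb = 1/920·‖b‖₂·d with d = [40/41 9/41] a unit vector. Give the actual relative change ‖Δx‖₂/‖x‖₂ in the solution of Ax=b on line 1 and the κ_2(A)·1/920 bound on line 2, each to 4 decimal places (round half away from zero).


0.0024
0.0541

σ_max = 71/5, σ_min = 71/249
κ = σ_max/σ_min = (71/5)/(71/249) = 49.8000
perturbation bound = 49.8000·1/920 = 0.0541
solve Ax = b  →  x = [-1.2649 6.9048]
2-norm of b is 4.4721; of x, 7.0197
re-solving with b+δb shifts x by Δx of norm 0.0170
relative error = 0.0024
realised/bound (from unrounded values) ≈ 0.0449


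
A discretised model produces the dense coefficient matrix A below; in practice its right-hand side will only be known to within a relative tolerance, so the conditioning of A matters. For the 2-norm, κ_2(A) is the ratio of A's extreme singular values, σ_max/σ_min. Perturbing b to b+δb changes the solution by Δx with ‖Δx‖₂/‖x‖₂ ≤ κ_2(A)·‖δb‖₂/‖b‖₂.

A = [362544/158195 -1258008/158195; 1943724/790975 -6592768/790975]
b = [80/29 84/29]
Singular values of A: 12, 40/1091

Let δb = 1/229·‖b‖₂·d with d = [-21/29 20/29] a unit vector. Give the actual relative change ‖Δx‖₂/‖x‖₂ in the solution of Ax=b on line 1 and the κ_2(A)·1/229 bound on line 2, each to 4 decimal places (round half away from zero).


1.4293
1.4293

largest singular value 12, smallest 40/1091
condition number: 12 ÷ (40/1091) = 327.3000
worst-case relative error ≤ 327.3000 × 1/229 = 1.4293
solve Ax = b  →  x = [0.0933 -0.3200]
‖b‖ = 4.0000, ‖x‖ = 0.3333
δb = ε·‖b‖·d = [-0.0126 0.0120]; solving A·Δx = δb gives ‖Δx‖ = 0.4764
dividing the unrounded norms, ‖Δx‖/‖x‖ = 1.4293
so the bound is sharp here: realised error equals the bound


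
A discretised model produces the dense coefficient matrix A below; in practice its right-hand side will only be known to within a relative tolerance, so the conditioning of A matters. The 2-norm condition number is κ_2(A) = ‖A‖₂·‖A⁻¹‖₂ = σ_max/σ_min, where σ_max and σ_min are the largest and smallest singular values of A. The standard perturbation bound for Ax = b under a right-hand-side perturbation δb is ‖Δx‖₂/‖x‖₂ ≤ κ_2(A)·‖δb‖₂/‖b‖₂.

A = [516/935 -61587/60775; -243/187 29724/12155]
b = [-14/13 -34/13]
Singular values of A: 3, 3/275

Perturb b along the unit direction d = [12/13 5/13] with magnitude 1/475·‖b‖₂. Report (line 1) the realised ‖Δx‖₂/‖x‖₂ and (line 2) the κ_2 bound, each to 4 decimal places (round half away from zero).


0.0030
0.5789

largest singular value 3, smallest 3/275
κ = σ_max/σ_min = 3/(3/275) = 275.0000
bound on ‖Δx‖/‖x‖: κ·ε = 275.0000·1/475 = 0.5789
solve Ax = b  →  x = [-161.4510 -86.8627]
2-norm of b is 2.8284; of x, 183.3345
Δx = A⁻¹·δb where δb = 1/475·2.8284·d; ‖Δx‖ = 0.5458
dividing the unrounded norms, ‖Δx‖/‖x‖ = 0.0030
so the bound overstates the realised error by a factor of ≈ 194.4557 (computed from the unrounded values)


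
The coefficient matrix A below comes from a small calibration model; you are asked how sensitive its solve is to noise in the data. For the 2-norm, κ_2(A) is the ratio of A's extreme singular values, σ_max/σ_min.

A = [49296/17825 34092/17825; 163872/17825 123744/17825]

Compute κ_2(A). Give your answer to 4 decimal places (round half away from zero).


form AᵀA = [234273024/2541845 175670208/2541845; 175670208/2541845 131798736/2541845] with trace 73214352/508369 and determinant 1327104/508369
solving λ² − 73214352/508369·λ + 1327104/508369 = 0 gives λ = 144, 9216/508369
κ = σ_max/σ_min = 12/(96/713) = 89.1250

89.1250


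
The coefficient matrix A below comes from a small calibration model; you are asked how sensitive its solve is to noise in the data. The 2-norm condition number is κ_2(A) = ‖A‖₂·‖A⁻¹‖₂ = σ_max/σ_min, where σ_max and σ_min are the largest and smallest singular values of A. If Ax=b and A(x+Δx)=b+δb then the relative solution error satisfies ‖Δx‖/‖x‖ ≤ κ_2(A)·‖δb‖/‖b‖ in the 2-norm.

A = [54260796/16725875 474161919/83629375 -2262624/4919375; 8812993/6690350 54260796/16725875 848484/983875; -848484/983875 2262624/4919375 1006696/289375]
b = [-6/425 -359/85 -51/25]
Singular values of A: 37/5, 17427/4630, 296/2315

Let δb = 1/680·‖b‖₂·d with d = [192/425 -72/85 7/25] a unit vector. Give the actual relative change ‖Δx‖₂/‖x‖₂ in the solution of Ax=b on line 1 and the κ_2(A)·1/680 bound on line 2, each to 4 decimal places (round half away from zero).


0.0023
0.0851

σ_max = 37/5, σ_min = 296/2315
κ_2(A) = (37/5) / (296/2315) = 57.8750
worst-case relative error ≤ 57.8750 × 1/680 = 0.0851
solve Ax = b  →  x = [19.9441 -10.9432 5.8044]
2-norm of b is 4.6904; of x, 23.4779
re-solving with b+δb shifts x by Δx of norm 0.0539
realised ‖Δx‖/‖x‖ = 0.0023
realised/bound (from unrounded values) ≈ 0.0270


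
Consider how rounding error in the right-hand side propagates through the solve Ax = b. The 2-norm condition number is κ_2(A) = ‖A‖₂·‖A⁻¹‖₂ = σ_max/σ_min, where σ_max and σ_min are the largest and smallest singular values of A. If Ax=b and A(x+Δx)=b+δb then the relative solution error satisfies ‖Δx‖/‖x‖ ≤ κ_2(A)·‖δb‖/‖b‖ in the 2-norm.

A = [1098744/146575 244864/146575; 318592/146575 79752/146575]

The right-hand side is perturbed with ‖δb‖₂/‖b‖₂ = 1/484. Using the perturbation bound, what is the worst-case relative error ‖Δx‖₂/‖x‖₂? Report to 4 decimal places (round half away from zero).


0.2955

M = AᵀA = [2093982784/34374769 471121920/34374769; 471121920/34374769 106110016/34374769]. tr(M)=1308800/20449, det(M)=4096/20449
solving λ² − 1308800/20449·λ + 4096/20449 = 0 gives λ = 64, 64/20449
so κ_2 = √(64 / (64/20449)) = 143.0000
bound on ‖Δx‖/‖x‖: κ·ε = 143.0000·1/484 = 0.2955


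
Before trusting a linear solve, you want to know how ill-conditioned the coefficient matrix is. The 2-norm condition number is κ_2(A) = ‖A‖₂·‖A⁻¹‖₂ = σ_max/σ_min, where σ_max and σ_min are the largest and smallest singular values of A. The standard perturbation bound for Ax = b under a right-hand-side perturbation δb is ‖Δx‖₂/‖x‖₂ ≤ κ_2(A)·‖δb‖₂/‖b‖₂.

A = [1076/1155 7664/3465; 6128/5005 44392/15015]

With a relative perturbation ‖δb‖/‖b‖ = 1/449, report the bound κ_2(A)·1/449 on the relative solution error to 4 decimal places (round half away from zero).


M = AᵀA = [21345424/9018009 153678400/27054027; 153678400/27054027 1106495296/81162081]. tr(M)=7684048/480249, det(M)=1024/480249
λ_max, λ_min = (7684048/480249 ± √59042626566400/230639102001)/2 = 16, 64/480249
κ = σ_max/σ_min = 4/(8/693) = 346.5000
worst-case relative error ≤ 346.5000 × 1/449 = 0.7717

0.7717


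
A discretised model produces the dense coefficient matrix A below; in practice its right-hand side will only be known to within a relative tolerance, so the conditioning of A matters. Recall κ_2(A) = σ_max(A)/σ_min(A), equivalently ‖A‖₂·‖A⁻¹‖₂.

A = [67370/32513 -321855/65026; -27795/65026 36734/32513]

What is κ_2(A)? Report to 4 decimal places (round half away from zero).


134.2000

AᵀA = [66625/14884 -39960/3721; -39960/3721 383641/14884]; tr = 225133/7442, det = 3025/59536
eigenvalues of AᵀA: λ = (tr ± √(tr²−4·det))/2 = 121/4, 25/14884
so κ_2 = √((121/4) / (25/14884)) = 134.2000


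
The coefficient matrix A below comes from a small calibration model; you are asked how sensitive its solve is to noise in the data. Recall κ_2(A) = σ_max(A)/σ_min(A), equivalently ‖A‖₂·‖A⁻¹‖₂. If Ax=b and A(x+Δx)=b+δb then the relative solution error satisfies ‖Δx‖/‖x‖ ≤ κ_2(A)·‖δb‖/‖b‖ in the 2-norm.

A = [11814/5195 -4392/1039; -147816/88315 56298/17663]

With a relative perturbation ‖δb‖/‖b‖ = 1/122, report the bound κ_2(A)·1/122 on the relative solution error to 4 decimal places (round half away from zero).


M = AᵀA = [2487418884/311981569 -4663422720/311981569; -4663422720/311981569 8744177700/311981569]. tr(M)=38863656/1079521, det(M)=32400/1079521
λ_max, λ_min = (38863656/1079521 ± √1510243851764736/1165365589441)/2 = 36, 900/1079521
σ_max=√36=6, σ_min=√(900/1079521)=(30/1039) → κ = 207.8000
κ_2(A)·‖δb‖/‖b‖ = 1.7033

1.7033


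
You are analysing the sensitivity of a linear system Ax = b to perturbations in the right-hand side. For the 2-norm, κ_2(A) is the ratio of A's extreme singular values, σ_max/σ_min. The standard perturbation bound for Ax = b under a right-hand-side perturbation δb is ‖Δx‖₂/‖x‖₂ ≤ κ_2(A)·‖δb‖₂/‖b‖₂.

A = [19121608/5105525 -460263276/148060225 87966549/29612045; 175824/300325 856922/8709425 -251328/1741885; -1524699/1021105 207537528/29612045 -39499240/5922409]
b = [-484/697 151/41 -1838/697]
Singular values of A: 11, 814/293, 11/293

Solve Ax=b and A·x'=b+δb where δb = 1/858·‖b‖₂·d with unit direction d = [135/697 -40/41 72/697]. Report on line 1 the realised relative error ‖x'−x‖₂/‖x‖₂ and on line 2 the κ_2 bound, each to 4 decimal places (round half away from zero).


0.0013
0.3415

largest singular value 11, smallest 11/293
κ = σ_max/σ_min = 11/(11/293) = 293.0000
worst-case relative error ≤ 293.0000 × 1/858 = 0.3415
solve Ax = b  →  x = [-0.2946 -73.6790 -76.9637]
‖b‖₂ = 4.5826 and ‖x‖₂ = 106.5462
re-solving with b+δb shifts x by Δx of norm 0.1423
relative error = 0.0013
tightness: 0.0013 against a bound of 0.3415 (unrounded ratio ≈ 0.0039)
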